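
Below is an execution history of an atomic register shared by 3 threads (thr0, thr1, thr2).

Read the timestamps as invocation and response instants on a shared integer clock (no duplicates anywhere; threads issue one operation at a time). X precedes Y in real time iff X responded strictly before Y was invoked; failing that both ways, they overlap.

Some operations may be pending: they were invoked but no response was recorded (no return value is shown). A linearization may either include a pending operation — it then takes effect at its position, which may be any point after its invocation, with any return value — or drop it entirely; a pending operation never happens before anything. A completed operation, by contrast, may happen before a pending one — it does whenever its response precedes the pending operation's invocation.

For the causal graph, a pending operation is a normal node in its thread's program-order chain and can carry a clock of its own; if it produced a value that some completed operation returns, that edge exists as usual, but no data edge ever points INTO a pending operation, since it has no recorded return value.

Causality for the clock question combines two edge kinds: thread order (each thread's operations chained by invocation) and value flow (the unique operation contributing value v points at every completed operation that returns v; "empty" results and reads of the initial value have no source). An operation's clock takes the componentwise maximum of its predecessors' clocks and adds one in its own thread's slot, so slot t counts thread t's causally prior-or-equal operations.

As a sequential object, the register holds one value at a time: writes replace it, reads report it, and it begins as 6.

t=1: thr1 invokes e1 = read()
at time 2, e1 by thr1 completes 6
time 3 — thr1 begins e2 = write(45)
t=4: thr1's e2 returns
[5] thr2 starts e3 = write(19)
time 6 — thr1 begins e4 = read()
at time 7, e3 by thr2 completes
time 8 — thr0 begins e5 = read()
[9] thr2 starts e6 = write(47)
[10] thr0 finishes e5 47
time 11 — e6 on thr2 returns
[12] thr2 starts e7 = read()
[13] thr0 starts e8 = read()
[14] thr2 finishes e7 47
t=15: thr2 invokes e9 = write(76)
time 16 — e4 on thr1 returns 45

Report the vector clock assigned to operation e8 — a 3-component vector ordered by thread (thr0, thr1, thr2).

e3, invoked 5, has no incoming edges; only thr2's bump applies → (0, 0, 1)
e1, invoked 1, has no incoming edges; only thr1's bump applies → (0, 1, 0)
invoked at 9, e6 merges VC(e3)=(0, 0, 1) and bumps thr2's slot → (0, 0, 2)
invoked at 3, e2 merges VC(e1)=(0, 1, 0) and bumps thr1's slot → (0, 2, 0)
invoked at 12, e7 merges VC(e6)=(0, 0, 2) and bumps thr2's slot → (0, 0, 3)
invoked at 6, e4 merges VC(e2)=(0, 2, 0) and bumps thr1's slot → (0, 3, 0)
invoked at 8, e5 merges VC(e6)=(0, 0, 2) and bumps thr0's slot → (1, 0, 2)
invoked at 15, e9 merges VC(e7)=(0, 0, 3) and bumps thr2's slot → (0, 0, 4)
invoked at 13, e8 merges VC(e5)=(1, 0, 2) and bumps thr0's slot → (2, 0, 2)
target: VC(e8) = (2, 0, 2)

(2, 0, 2)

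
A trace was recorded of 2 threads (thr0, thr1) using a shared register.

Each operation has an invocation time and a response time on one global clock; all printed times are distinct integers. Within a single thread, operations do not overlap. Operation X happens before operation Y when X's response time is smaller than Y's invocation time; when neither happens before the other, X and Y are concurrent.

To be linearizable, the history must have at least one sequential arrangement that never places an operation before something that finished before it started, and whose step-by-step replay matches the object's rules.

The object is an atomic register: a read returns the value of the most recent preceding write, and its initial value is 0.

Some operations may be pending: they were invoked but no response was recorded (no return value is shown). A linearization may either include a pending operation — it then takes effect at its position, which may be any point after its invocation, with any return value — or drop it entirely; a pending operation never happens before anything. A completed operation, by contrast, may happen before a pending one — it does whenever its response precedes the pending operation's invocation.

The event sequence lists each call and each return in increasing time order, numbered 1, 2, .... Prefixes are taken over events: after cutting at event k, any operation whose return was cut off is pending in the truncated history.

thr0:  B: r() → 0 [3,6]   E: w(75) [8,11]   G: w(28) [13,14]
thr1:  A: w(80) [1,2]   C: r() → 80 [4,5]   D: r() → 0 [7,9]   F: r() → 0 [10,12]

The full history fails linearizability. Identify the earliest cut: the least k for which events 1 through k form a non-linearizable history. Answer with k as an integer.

6

a valid linearization of events 1..5 exists, for instance A, B, C:
1. A w(80), leaving value 80
2. B r() (pending, included), leaving value 80
3. C r() → 80, leaving value 80
include event 6 — B responding at 6 — and every candidate order breaks
one such order, A, B, C, breaks at step 2 where B r() → 0 is illegal
one such order, A, C, B, breaks at step 3 where B r() → 0 is illegal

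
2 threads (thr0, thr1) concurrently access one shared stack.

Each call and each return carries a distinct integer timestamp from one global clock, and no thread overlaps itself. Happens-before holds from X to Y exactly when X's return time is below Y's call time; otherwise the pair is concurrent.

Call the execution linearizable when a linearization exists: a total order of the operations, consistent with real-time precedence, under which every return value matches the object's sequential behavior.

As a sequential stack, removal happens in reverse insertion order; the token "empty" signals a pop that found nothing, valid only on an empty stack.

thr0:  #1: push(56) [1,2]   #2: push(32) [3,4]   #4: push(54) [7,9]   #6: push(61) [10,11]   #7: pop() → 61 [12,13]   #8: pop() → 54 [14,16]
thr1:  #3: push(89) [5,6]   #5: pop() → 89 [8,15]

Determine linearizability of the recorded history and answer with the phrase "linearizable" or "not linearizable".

linearizable

a witness: #1, #2, #3, #4, #6, #7, #8, #5
step 1: #1 push(56) — stack <56>
step 2: #2 push(32) — stack <56,32>
step 3: #3 push(89) — stack <56,32,89>
step 4: #4 push(54) — stack <56,32,89,54>
step 5: #6 push(61) — stack <56,32,89,54,61>
step 6: #7 pop() → 61 — stack <56,32,89,54>
step 7: #8 pop() → 54 — stack <56,32,89>
step 8: #5 pop() → 89 — stack <56,32>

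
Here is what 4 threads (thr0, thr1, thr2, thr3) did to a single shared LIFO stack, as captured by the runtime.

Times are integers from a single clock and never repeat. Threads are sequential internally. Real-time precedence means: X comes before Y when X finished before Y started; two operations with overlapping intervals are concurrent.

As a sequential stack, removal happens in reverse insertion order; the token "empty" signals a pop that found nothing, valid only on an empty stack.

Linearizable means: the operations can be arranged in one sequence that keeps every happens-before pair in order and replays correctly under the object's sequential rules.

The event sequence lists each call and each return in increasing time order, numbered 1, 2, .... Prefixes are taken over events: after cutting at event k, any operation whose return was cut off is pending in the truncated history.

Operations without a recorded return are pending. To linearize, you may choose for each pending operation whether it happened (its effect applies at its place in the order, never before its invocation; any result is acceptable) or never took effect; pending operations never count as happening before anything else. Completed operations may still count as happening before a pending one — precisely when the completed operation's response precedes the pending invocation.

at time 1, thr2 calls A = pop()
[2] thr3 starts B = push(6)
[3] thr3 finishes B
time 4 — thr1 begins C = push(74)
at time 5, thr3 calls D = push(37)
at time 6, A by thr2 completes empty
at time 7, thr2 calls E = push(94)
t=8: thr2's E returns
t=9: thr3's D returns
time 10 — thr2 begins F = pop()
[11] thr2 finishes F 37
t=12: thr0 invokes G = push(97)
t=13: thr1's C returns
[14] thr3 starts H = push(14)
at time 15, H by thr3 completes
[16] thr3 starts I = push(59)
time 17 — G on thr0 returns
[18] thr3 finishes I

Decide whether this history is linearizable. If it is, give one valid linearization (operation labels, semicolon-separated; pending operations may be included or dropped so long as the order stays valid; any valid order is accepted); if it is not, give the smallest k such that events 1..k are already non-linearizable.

linearizable — witness: A; B; C; E; D; F; G; H; I

after step 1 (A pop() → empty): stack <>
after step 2 (B push(6)): stack <6>
after step 3 (C push(74)): stack <6,74>
after step 4 (E push(94)): stack <6,74,94>
after step 5 (D push(37)): stack <6,74,94,37>
after step 6 (F pop() → 37): stack <6,74,94>
after step 7 (G push(97)): stack <6,74,94,97>
after step 8 (H push(14)): stack <6,74,94,97,14>
after step 9 (I push(59)): stack <6,74,94,97,14,59>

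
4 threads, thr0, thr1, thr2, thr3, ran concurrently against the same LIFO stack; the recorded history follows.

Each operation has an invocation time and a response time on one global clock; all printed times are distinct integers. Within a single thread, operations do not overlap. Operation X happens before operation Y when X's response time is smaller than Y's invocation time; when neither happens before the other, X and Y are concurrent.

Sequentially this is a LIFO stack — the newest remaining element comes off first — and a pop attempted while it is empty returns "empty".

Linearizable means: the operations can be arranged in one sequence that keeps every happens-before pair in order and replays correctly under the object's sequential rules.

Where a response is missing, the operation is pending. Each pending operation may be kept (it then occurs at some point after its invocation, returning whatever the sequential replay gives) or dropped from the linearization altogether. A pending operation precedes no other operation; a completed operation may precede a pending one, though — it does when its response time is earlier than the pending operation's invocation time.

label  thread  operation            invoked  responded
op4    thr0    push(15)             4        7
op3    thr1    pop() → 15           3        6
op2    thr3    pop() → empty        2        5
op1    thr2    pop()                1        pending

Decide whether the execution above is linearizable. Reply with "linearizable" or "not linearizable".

linearizable

one valid linearization: op1, op2, op4, op3
1. op1 pop() (pending, included), leaving stack <>
2. op2 pop() → empty, leaving stack <>
3. op4 push(15), leaving stack <15>
4. op3 pop() → 15, leaving stack <>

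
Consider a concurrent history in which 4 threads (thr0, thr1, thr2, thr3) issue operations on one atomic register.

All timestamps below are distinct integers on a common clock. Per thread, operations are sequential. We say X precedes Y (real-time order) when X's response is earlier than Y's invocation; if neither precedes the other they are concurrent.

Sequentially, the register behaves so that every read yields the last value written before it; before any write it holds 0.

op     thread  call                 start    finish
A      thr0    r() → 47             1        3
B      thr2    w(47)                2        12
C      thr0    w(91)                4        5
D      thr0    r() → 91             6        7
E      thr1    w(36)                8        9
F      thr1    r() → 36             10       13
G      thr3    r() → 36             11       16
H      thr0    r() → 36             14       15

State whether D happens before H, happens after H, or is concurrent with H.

before

D spans [6,7], H spans [14,15]
resp(D)=7 < inv(H)=14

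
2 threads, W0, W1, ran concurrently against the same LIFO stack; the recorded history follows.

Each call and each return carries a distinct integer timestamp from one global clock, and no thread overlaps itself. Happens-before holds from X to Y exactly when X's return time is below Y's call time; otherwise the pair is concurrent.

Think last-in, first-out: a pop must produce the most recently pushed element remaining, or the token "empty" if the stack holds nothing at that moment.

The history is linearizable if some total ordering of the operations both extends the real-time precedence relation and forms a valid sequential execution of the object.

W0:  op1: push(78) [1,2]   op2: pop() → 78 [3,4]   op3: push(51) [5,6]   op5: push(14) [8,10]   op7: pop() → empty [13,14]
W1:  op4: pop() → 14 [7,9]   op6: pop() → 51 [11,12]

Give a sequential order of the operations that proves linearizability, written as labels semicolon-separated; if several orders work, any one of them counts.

op1; op2; op3; op5; op4; op6; op7

step 1: op1 push(78) — stack <78>
step 2: op2 pop() → 78 — stack <>
step 3: op3 push(51) — stack <51>
step 4: op5 push(14) — stack <51,14>
step 5: op4 pop() → 14 — stack <51>
step 6: op6 pop() → 51 — stack <>
step 7: op7 pop() → empty — stack <>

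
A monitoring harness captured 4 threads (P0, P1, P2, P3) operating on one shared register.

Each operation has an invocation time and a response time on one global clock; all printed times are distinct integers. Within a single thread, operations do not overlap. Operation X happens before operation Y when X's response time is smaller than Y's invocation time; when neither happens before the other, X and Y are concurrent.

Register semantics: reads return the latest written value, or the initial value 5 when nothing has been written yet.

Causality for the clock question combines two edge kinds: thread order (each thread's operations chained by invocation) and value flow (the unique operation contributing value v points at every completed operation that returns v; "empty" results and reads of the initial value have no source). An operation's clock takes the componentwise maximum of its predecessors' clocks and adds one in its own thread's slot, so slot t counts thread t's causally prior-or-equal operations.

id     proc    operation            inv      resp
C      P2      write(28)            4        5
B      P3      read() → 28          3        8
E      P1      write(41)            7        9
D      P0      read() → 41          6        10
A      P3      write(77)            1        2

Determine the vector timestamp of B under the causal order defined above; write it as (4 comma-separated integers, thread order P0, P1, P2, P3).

A (invocation 1): nothing precedes it; P3's component alone gives (0, 0, 0, 1)
C (invocation 4): nothing precedes it; P2's component alone gives (0, 0, 1, 0)
E (invocation 7): nothing precedes it; P1's component alone gives (0, 1, 0, 0)
merge at D (invoked 6): VC(E)=(0, 1, 0, 0), own-thread bump on P0 → (1, 1, 0, 0)
merge at B (invoked 3): VC(A)=(0, 0, 0, 1), VC(C)=(0, 0, 1, 0), own-thread bump on P3 → (0, 0, 1, 2)
target: VC(B) = (0, 0, 1, 2)

(0, 0, 1, 2)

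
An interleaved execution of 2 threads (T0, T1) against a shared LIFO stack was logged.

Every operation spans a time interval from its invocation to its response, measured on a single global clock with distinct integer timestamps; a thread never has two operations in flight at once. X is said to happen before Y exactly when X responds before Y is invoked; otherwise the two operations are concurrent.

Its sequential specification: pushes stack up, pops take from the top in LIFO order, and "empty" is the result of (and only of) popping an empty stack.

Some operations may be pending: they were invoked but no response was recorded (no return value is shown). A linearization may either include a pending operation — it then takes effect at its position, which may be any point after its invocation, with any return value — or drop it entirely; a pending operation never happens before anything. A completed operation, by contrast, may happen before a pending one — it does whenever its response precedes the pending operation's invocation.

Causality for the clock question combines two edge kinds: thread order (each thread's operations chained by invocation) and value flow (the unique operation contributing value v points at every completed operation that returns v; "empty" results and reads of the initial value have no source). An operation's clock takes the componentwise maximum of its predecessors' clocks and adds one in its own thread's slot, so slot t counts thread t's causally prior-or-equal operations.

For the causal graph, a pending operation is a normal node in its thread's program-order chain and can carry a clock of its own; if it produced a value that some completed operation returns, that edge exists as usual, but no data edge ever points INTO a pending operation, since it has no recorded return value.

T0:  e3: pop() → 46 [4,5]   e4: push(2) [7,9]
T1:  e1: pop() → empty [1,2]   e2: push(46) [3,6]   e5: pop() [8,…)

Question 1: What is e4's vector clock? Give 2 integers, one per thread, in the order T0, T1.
root op e1, invoked 1: fresh clock plus T1's own tick → (0, 1)
e2, invoked 3, takes VC(e1)=(0, 1) under max, adds 1 for T1 → (0, 2)
e5, invoked 8, takes VC(e2)=(0, 2) under max, adds 1 for T1 → (0, 3)
e3, invoked 4, takes VC(e2)=(0, 2) under max, adds 1 for T0 → (1, 2)
e4, invoked 7, takes VC(e3)=(1, 2) under max, adds 1 for T0 → (2, 2)
target: VC(e4) = (2, 2)

(2, 2)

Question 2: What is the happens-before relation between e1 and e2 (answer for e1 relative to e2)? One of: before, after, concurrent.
e1 spans [1,2], e2 spans [3,6]
resp(e1)=2 < inv(e2)=3

before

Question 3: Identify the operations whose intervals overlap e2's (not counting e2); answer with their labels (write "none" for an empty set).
concurrent with e2 ([3,6]): every op whose interval crosses 3..6
e1 [1,2]: before
e3 [4,5]: concurrent
e4 [7,9]: after
e5 [8,…): after

e3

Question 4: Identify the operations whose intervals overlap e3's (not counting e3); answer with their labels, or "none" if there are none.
e3 runs from 4 to 5; window-overlapping ops are concurrent
e1 [1,2]: before
e2 [3,6]: concurrent
e4 [7,9]: after
e5 [8,…): after

e2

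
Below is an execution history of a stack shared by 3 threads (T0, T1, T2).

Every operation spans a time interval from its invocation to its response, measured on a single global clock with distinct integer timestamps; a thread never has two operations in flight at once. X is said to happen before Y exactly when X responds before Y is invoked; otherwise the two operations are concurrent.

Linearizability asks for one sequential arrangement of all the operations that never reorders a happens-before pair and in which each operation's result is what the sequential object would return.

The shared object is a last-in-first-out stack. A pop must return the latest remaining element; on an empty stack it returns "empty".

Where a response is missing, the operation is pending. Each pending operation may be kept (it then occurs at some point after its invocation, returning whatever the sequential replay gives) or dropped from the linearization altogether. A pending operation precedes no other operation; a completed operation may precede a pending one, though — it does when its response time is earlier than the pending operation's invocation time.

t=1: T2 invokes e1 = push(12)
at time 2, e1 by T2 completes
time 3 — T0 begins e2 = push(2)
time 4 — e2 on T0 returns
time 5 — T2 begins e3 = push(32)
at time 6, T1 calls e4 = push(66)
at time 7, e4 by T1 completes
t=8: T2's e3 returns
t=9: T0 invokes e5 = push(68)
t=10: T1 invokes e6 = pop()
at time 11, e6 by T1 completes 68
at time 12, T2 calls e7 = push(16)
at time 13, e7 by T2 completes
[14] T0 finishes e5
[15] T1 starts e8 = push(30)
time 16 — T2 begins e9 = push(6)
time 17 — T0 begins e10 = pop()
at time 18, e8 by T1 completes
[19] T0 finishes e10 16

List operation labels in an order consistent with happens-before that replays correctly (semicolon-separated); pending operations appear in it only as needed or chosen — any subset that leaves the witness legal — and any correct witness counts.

e1; e2; e3; e4; e5; e6; e7; e10; e8

1. e1 push(12), leaving stack <12>
2. e2 push(2), leaving stack <12,2>
3. e3 push(32), leaving stack <12,2,32>
4. e4 push(66), leaving stack <12,2,32,66>
5. e5 push(68), leaving stack <12,2,32,66,68>
6. e6 pop() → 68, leaving stack <12,2,32,66>
7. e7 push(16), leaving stack <12,2,32,66,16>
8. e10 pop() → 16, leaving stack <12,2,32,66>
9. e8 push(30), leaving stack <12,2,32,66,30>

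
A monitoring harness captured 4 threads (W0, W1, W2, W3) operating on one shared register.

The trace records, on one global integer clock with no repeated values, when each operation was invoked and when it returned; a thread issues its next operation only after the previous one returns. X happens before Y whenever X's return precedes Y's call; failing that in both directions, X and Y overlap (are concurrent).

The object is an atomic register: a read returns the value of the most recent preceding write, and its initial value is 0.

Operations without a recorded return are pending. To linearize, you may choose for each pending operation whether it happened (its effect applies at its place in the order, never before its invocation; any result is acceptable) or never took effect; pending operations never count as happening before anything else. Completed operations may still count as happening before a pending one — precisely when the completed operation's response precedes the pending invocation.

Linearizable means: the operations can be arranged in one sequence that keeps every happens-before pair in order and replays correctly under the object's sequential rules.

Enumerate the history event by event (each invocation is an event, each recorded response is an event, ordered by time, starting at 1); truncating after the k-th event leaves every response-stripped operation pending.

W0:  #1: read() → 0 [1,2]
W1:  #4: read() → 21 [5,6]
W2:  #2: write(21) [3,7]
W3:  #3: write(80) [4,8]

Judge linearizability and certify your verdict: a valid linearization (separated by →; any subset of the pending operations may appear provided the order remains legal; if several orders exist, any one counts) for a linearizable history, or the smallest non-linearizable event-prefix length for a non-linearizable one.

after step 1 (#1 read() → 0): value 0
after step 2 (#2 write(21)): value 21
after step 3 (#4 read() → 21): value 21
after step 4 (#3 write(80)): value 80

linearizable — witness: #1 → #2 → #4 → #3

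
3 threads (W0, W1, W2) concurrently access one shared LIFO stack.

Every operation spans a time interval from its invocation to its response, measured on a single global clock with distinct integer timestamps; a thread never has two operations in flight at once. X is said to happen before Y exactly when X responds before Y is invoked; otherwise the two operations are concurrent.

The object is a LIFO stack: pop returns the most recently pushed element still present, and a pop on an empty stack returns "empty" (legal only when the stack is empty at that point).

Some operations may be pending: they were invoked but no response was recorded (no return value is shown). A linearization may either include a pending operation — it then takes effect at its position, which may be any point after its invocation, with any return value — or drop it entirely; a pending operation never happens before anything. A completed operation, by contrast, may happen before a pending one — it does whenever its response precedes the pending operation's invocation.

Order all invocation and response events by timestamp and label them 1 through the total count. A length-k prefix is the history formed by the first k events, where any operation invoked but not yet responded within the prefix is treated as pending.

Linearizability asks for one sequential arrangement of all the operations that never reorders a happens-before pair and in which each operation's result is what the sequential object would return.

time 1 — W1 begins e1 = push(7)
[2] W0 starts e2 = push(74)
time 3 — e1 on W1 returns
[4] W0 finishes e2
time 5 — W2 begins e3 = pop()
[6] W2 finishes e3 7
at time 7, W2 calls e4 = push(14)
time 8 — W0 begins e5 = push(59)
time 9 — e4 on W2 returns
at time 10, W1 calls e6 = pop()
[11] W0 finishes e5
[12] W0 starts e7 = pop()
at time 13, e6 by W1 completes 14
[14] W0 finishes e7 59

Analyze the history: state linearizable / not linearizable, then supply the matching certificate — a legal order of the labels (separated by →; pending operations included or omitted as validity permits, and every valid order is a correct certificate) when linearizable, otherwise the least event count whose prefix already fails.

linearizable — witness: e2 → e1 → e3 → e4 → e5 → e7 → e6

after step 1 (e2 push(74)): stack <74>
after step 2 (e1 push(7)): stack <74,7>
after step 3 (e3 pop() → 7): stack <74>
after step 4 (e4 push(14)): stack <74,14>
after step 5 (e5 push(59)): stack <74,14,59>
after step 6 (e7 pop() → 59): stack <74,14>
after step 7 (e6 pop() → 14): stack <74>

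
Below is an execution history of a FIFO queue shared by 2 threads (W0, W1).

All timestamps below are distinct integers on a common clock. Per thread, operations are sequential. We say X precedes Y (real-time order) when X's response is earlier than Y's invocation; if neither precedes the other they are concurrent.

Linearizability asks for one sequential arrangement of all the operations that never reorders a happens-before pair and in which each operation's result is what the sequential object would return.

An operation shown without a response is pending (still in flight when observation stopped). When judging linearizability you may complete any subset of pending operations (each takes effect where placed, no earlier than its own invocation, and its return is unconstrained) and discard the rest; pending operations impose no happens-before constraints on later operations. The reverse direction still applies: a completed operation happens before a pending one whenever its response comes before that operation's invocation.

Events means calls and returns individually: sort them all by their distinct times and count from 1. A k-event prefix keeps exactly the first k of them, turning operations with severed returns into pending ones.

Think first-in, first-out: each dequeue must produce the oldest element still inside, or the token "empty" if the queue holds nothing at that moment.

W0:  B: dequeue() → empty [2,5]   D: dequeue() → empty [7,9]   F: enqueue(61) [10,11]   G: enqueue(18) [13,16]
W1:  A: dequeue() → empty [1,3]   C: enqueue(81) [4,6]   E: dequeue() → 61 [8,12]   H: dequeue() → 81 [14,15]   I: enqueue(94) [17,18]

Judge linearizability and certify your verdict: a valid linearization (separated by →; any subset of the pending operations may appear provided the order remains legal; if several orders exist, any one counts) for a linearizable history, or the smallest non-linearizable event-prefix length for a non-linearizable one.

not linearizable — minimal violating prefix: 12 events

events 1..11 are fine; event 12 — the response of E at time 12 — makes the prefix non-linearizable
all 9 real-time-respecting orders fail — 6 completed FIFO queue operations, no legal replay
take A, B, C, D, E, F: step 4 already fails, because D dequeue() → empty cannot occur there
take A, B, C, D, F, E: step 4 already fails, because D dequeue() → empty cannot occur there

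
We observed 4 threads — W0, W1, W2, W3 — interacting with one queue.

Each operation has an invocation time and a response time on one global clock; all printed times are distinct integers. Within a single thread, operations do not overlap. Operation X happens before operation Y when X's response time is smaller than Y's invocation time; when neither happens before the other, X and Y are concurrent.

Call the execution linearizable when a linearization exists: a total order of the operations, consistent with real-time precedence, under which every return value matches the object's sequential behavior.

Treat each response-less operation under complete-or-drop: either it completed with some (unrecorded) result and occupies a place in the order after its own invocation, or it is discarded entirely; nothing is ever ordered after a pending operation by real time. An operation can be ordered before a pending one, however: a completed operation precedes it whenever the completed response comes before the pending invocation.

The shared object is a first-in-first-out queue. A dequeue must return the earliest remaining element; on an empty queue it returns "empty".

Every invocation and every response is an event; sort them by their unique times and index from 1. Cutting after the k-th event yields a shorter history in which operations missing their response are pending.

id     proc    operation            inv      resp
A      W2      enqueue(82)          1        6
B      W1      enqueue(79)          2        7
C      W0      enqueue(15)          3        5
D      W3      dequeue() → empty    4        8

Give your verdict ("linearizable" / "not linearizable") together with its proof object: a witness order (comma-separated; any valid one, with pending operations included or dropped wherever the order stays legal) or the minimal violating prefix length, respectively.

after step 1 (D dequeue() → empty): queue <>
after step 2 (A enqueue(82)): queue <82>
after step 3 (B enqueue(79)): queue <82,79>
after step 4 (C enqueue(15)): queue <82,79,15>

linearizable — witness: D, A, B, C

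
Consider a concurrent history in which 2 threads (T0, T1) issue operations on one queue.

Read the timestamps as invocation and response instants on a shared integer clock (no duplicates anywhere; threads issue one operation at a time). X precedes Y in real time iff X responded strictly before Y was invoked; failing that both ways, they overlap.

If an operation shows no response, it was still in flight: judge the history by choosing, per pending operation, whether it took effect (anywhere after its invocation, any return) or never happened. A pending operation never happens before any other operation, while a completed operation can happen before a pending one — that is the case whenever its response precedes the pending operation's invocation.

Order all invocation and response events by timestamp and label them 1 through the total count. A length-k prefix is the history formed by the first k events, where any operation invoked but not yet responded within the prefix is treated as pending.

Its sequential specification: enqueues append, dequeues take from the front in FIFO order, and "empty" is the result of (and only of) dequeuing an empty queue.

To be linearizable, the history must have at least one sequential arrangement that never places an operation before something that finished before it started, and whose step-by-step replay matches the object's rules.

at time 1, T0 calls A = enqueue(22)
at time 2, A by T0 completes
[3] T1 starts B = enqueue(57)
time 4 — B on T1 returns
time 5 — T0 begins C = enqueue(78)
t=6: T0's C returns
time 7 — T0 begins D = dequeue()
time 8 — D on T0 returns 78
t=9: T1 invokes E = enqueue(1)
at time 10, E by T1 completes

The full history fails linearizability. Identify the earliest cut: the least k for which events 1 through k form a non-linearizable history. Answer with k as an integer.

8

events 1..7 are linearizable; a witness order is A, B, C:
1. A enqueue(22), leaving queue <22>
2. B enqueue(57), leaving queue <22,57>
3. C enqueue(78), leaving queue <22,57,78>
with event 8 included (D responding at time 8), all real-time-consistent orders fail
one such order, A, B, C, D, breaks at step 4 where D dequeue() → 78 is illegal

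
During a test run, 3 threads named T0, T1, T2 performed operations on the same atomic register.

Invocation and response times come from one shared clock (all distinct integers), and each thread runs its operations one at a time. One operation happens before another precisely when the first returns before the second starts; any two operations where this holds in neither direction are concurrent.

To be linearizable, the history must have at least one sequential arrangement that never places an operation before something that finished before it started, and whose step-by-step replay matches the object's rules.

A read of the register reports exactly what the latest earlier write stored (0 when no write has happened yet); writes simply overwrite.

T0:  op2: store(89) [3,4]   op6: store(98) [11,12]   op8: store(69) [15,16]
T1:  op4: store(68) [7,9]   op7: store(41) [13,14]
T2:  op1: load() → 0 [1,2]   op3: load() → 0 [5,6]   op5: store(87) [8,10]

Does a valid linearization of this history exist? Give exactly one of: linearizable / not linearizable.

not linearizable

events 1..5 are fine; event 6 — the response of op3 at time 6 — makes the prefix non-linearizable
exhaustive check: the 3 completed atomic register ops admit one real-time order; illegal
for example op1, op2, op3 fails at step 3: op3 load() → 0 is not legal there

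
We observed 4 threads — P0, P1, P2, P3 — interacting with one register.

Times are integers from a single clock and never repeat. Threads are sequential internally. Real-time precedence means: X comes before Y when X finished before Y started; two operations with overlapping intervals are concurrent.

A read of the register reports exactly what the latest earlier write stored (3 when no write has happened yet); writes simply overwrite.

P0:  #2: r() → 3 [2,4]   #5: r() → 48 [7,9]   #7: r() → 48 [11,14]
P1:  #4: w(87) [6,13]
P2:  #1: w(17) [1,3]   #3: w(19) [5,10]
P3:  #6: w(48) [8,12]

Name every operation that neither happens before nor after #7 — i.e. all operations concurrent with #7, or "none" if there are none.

#4, #6

#7 spans [11,14]; an op avoiding the whole window 11..14 is ordered, any other is concurrent
#1 [1,3]: before
#2 [2,4]: before
#3 [5,10]: before
#4 [6,13]: concurrent
#5 [7,9]: before
#6 [8,12]: concurrent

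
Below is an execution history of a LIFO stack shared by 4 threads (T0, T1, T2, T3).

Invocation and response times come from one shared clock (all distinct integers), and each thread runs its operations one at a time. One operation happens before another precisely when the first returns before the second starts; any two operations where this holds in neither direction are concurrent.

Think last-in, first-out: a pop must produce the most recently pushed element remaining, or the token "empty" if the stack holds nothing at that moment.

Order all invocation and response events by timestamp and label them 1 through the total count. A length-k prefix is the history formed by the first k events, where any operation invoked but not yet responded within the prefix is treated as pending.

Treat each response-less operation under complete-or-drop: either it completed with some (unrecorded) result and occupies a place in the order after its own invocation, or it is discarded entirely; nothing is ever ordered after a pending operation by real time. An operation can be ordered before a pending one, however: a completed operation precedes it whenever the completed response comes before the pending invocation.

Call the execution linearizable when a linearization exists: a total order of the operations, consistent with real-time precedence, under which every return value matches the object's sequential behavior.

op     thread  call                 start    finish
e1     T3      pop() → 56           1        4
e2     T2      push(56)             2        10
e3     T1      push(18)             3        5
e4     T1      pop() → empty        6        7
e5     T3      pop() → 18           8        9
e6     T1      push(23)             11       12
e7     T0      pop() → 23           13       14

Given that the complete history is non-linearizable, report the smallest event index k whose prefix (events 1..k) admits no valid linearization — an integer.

7

events 1..6 are linearizable, e.g. via e2, e1, e3:
after step 1 (e2 push(56) (pending, included)): stack <56>
after step 2 (e1 pop() → 56): stack <>
after step 3 (e3 push(18)): stack <18>
with event 7 included (e4 responding at time 7), all real-time-consistent orders fail
no escape via the 1 pending operation (e2): every completion choice fails
one such order, e1, e3, e4 (pending dropped), breaks at step 1 where e1 pop() → 56 is illegal
one such order, e3, e1, e4 (pending dropped), breaks at step 2 where e1 pop() → 56 is illegal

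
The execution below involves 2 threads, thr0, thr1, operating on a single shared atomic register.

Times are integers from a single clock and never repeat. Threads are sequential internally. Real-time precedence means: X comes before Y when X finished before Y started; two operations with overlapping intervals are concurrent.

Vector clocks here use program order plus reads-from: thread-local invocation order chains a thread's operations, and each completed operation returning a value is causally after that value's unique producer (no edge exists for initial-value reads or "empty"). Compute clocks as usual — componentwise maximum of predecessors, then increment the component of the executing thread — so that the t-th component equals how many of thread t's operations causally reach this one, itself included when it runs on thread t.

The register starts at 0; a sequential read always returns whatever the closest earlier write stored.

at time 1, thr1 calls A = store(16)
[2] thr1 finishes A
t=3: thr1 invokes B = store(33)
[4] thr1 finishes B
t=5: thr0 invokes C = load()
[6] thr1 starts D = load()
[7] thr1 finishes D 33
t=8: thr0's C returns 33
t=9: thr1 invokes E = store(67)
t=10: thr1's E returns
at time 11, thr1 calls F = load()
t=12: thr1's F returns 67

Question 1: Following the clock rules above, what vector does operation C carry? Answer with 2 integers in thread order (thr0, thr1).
Answer: (1, 2)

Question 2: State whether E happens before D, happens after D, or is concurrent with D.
Answer: after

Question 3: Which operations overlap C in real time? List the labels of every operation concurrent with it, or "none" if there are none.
Answer: D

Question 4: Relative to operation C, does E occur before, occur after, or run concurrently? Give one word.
Answer: after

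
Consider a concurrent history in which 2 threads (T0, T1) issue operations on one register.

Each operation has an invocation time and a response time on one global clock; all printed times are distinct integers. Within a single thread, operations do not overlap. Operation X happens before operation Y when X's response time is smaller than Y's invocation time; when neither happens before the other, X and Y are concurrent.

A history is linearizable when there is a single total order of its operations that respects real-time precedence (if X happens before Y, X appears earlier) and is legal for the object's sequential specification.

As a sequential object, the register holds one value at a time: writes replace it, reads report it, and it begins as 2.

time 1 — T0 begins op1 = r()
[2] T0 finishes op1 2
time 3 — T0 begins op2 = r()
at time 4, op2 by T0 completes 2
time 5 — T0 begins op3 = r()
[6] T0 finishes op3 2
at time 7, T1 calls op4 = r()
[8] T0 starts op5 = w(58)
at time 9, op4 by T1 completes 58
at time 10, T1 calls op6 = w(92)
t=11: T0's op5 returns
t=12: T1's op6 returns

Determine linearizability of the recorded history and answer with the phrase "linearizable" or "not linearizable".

linearizable

one valid linearization: op1, op2, op3, op5, op4, op6
after step 1 (op1 r() → 2): value 2
after step 2 (op2 r() → 2): value 2
after step 3 (op3 r() → 2): value 2
after step 4 (op5 w(58)): value 58
after step 5 (op4 r() → 58): value 58
after step 6 (op6 w(92)): value 92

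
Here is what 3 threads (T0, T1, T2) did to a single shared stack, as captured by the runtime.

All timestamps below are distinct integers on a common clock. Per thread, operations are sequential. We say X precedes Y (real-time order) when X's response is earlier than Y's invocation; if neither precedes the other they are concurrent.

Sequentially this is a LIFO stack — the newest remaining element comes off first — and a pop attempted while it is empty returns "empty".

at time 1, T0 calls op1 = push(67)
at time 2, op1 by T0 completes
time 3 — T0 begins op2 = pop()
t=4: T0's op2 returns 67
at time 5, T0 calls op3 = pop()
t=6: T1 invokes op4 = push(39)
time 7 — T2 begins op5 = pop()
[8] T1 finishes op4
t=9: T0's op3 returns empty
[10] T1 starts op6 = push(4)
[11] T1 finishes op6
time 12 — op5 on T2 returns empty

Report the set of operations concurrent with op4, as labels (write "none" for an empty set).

concurrent with op4 ([6,8]): every op whose interval crosses 6..8
op1 [1,2]: before
op2 [3,4]: before
op3 [5,9]: concurrent
op5 [7,12]: concurrent
op6 [10,11]: after

op3, op5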